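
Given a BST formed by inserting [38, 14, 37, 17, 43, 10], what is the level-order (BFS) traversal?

Tree insertion order: [38, 14, 37, 17, 43, 10]
Tree (level-order array): [38, 14, 43, 10, 37, None, None, None, None, 17]
BFS from the root, enqueuing left then right child of each popped node:
  queue [38] -> pop 38, enqueue [14, 43], visited so far: [38]
  queue [14, 43] -> pop 14, enqueue [10, 37], visited so far: [38, 14]
  queue [43, 10, 37] -> pop 43, enqueue [none], visited so far: [38, 14, 43]
  queue [10, 37] -> pop 10, enqueue [none], visited so far: [38, 14, 43, 10]
  queue [37] -> pop 37, enqueue [17], visited so far: [38, 14, 43, 10, 37]
  queue [17] -> pop 17, enqueue [none], visited so far: [38, 14, 43, 10, 37, 17]
Result: [38, 14, 43, 10, 37, 17]


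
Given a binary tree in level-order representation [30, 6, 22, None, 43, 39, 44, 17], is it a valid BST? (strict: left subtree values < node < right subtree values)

Level-order array: [30, 6, 22, None, 43, 39, 44, 17]
Validate using subtree bounds (lo, hi): at each node, require lo < value < hi,
then recurse left with hi=value and right with lo=value.
Preorder trace (stopping at first violation):
  at node 30 with bounds (-inf, +inf): OK
  at node 6 with bounds (-inf, 30): OK
  at node 43 with bounds (6, 30): VIOLATION
Node 43 violates its bound: not (6 < 43 < 30).
Result: Not a valid BST


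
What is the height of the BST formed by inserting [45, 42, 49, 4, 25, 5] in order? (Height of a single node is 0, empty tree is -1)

Insertion order: [45, 42, 49, 4, 25, 5]
Tree (level-order array): [45, 42, 49, 4, None, None, None, None, 25, 5]
Compute height bottom-up (empty subtree = -1):
  height(5) = 1 + max(-1, -1) = 0
  height(25) = 1 + max(0, -1) = 1
  height(4) = 1 + max(-1, 1) = 2
  height(42) = 1 + max(2, -1) = 3
  height(49) = 1 + max(-1, -1) = 0
  height(45) = 1 + max(3, 0) = 4
Height = 4


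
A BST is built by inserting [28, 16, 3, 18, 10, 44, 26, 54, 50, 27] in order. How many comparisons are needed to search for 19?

Search path for 19: 28 -> 16 -> 18 -> 26
Found: False
Comparisons: 4


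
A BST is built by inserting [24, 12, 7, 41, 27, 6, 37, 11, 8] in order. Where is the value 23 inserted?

Starting tree (level order): [24, 12, 41, 7, None, 27, None, 6, 11, None, 37, None, None, 8]
Insertion path: 24 -> 12
Result: insert 23 as right child of 12
Final tree (level order): [24, 12, 41, 7, 23, 27, None, 6, 11, None, None, None, 37, None, None, 8]


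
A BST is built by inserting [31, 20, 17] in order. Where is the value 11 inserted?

Starting tree (level order): [31, 20, None, 17]
Insertion path: 31 -> 20 -> 17
Result: insert 11 as left child of 17
Final tree (level order): [31, 20, None, 17, None, 11]


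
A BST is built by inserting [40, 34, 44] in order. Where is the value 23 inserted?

Starting tree (level order): [40, 34, 44]
Insertion path: 40 -> 34
Result: insert 23 as left child of 34
Final tree (level order): [40, 34, 44, 23]


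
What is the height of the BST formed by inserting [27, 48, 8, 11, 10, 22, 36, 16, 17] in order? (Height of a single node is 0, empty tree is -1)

Insertion order: [27, 48, 8, 11, 10, 22, 36, 16, 17]
Tree (level-order array): [27, 8, 48, None, 11, 36, None, 10, 22, None, None, None, None, 16, None, None, 17]
Compute height bottom-up (empty subtree = -1):
  height(10) = 1 + max(-1, -1) = 0
  height(17) = 1 + max(-1, -1) = 0
  height(16) = 1 + max(-1, 0) = 1
  height(22) = 1 + max(1, -1) = 2
  height(11) = 1 + max(0, 2) = 3
  height(8) = 1 + max(-1, 3) = 4
  height(36) = 1 + max(-1, -1) = 0
  height(48) = 1 + max(0, -1) = 1
  height(27) = 1 + max(4, 1) = 5
Height = 5


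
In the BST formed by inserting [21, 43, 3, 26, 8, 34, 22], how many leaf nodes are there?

Tree built from: [21, 43, 3, 26, 8, 34, 22]
Tree (level-order array): [21, 3, 43, None, 8, 26, None, None, None, 22, 34]
Rule: A leaf has 0 children.
Per-node child counts:
  node 21: 2 child(ren)
  node 3: 1 child(ren)
  node 8: 0 child(ren)
  node 43: 1 child(ren)
  node 26: 2 child(ren)
  node 22: 0 child(ren)
  node 34: 0 child(ren)
Matching nodes: [8, 22, 34]
Count of leaf nodes: 3


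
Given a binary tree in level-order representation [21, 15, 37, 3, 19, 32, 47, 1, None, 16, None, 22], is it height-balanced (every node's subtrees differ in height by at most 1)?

Tree (level-order array): [21, 15, 37, 3, 19, 32, 47, 1, None, 16, None, 22]
Definition: a tree is height-balanced if, at every node, |h(left) - h(right)| <= 1 (empty subtree has height -1).
Bottom-up per-node check:
  node 1: h_left=-1, h_right=-1, diff=0 [OK], height=0
  node 3: h_left=0, h_right=-1, diff=1 [OK], height=1
  node 16: h_left=-1, h_right=-1, diff=0 [OK], height=0
  node 19: h_left=0, h_right=-1, diff=1 [OK], height=1
  node 15: h_left=1, h_right=1, diff=0 [OK], height=2
  node 22: h_left=-1, h_right=-1, diff=0 [OK], height=0
  node 32: h_left=0, h_right=-1, diff=1 [OK], height=1
  node 47: h_left=-1, h_right=-1, diff=0 [OK], height=0
  node 37: h_left=1, h_right=0, diff=1 [OK], height=2
  node 21: h_left=2, h_right=2, diff=0 [OK], height=3
All nodes satisfy the balance condition.
Result: Balanced


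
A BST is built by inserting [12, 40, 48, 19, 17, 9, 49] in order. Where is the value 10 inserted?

Starting tree (level order): [12, 9, 40, None, None, 19, 48, 17, None, None, 49]
Insertion path: 12 -> 9
Result: insert 10 as right child of 9
Final tree (level order): [12, 9, 40, None, 10, 19, 48, None, None, 17, None, None, 49]


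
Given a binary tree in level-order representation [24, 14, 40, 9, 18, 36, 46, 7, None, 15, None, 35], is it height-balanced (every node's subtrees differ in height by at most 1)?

Tree (level-order array): [24, 14, 40, 9, 18, 36, 46, 7, None, 15, None, 35]
Definition: a tree is height-balanced if, at every node, |h(left) - h(right)| <= 1 (empty subtree has height -1).
Bottom-up per-node check:
  node 7: h_left=-1, h_right=-1, diff=0 [OK], height=0
  node 9: h_left=0, h_right=-1, diff=1 [OK], height=1
  node 15: h_left=-1, h_right=-1, diff=0 [OK], height=0
  node 18: h_left=0, h_right=-1, diff=1 [OK], height=1
  node 14: h_left=1, h_right=1, diff=0 [OK], height=2
  node 35: h_left=-1, h_right=-1, diff=0 [OK], height=0
  node 36: h_left=0, h_right=-1, diff=1 [OK], height=1
  node 46: h_left=-1, h_right=-1, diff=0 [OK], height=0
  node 40: h_left=1, h_right=0, diff=1 [OK], height=2
  node 24: h_left=2, h_right=2, diff=0 [OK], height=3
All nodes satisfy the balance condition.
Result: Balanced


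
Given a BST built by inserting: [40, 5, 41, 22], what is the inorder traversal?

Tree insertion order: [40, 5, 41, 22]
Tree (level-order array): [40, 5, 41, None, 22]
Inorder traversal: [5, 22, 40, 41]


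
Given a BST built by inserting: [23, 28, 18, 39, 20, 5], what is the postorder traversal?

Tree insertion order: [23, 28, 18, 39, 20, 5]
Tree (level-order array): [23, 18, 28, 5, 20, None, 39]
Postorder traversal: [5, 20, 18, 39, 28, 23]


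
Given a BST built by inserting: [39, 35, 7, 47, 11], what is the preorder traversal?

Tree insertion order: [39, 35, 7, 47, 11]
Tree (level-order array): [39, 35, 47, 7, None, None, None, None, 11]
Preorder traversal: [39, 35, 7, 11, 47]


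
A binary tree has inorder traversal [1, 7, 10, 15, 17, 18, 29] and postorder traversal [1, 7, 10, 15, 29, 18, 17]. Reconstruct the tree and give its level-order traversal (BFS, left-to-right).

Inorder:   [1, 7, 10, 15, 17, 18, 29]
Postorder: [1, 7, 10, 15, 29, 18, 17]
Algorithm: postorder visits root last, so walk postorder right-to-left;
each value is the root of the current inorder slice — split it at that
value, recurse on the right subtree first, then the left.
Recursive splits:
  root=17; inorder splits into left=[1, 7, 10, 15], right=[18, 29]
  root=18; inorder splits into left=[], right=[29]
  root=29; inorder splits into left=[], right=[]
  root=15; inorder splits into left=[1, 7, 10], right=[]
  root=10; inorder splits into left=[1, 7], right=[]
  root=7; inorder splits into left=[1], right=[]
  root=1; inorder splits into left=[], right=[]
Reconstructed level-order: [17, 15, 18, 10, 29, 7, 1]


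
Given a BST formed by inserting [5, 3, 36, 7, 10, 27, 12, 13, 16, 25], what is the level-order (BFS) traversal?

Tree insertion order: [5, 3, 36, 7, 10, 27, 12, 13, 16, 25]
Tree (level-order array): [5, 3, 36, None, None, 7, None, None, 10, None, 27, 12, None, None, 13, None, 16, None, 25]
BFS from the root, enqueuing left then right child of each popped node:
  queue [5] -> pop 5, enqueue [3, 36], visited so far: [5]
  queue [3, 36] -> pop 3, enqueue [none], visited so far: [5, 3]
  queue [36] -> pop 36, enqueue [7], visited so far: [5, 3, 36]
  queue [7] -> pop 7, enqueue [10], visited so far: [5, 3, 36, 7]
  queue [10] -> pop 10, enqueue [27], visited so far: [5, 3, 36, 7, 10]
  queue [27] -> pop 27, enqueue [12], visited so far: [5, 3, 36, 7, 10, 27]
  queue [12] -> pop 12, enqueue [13], visited so far: [5, 3, 36, 7, 10, 27, 12]
  queue [13] -> pop 13, enqueue [16], visited so far: [5, 3, 36, 7, 10, 27, 12, 13]
  queue [16] -> pop 16, enqueue [25], visited so far: [5, 3, 36, 7, 10, 27, 12, 13, 16]
  queue [25] -> pop 25, enqueue [none], visited so far: [5, 3, 36, 7, 10, 27, 12, 13, 16, 25]
Result: [5, 3, 36, 7, 10, 27, 12, 13, 16, 25]


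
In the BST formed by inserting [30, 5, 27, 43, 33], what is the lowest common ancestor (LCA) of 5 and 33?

Tree insertion order: [30, 5, 27, 43, 33]
Tree (level-order array): [30, 5, 43, None, 27, 33]
In a BST, the LCA of p=5, q=33 is the first node v on the
root-to-leaf path with p <= v <= q (go left if both < v, right if both > v).
Walk from root:
  at 30: 5 <= 30 <= 33, this is the LCA
LCA = 30


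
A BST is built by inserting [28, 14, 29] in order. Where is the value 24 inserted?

Starting tree (level order): [28, 14, 29]
Insertion path: 28 -> 14
Result: insert 24 as right child of 14
Final tree (level order): [28, 14, 29, None, 24]


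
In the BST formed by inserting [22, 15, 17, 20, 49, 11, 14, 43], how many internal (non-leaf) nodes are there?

Tree built from: [22, 15, 17, 20, 49, 11, 14, 43]
Tree (level-order array): [22, 15, 49, 11, 17, 43, None, None, 14, None, 20]
Rule: An internal node has at least one child.
Per-node child counts:
  node 22: 2 child(ren)
  node 15: 2 child(ren)
  node 11: 1 child(ren)
  node 14: 0 child(ren)
  node 17: 1 child(ren)
  node 20: 0 child(ren)
  node 49: 1 child(ren)
  node 43: 0 child(ren)
Matching nodes: [22, 15, 11, 17, 49]
Count of internal (non-leaf) nodes: 5


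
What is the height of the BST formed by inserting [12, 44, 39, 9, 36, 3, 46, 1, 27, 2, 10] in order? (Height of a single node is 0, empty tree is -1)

Insertion order: [12, 44, 39, 9, 36, 3, 46, 1, 27, 2, 10]
Tree (level-order array): [12, 9, 44, 3, 10, 39, 46, 1, None, None, None, 36, None, None, None, None, 2, 27]
Compute height bottom-up (empty subtree = -1):
  height(2) = 1 + max(-1, -1) = 0
  height(1) = 1 + max(-1, 0) = 1
  height(3) = 1 + max(1, -1) = 2
  height(10) = 1 + max(-1, -1) = 0
  height(9) = 1 + max(2, 0) = 3
  height(27) = 1 + max(-1, -1) = 0
  height(36) = 1 + max(0, -1) = 1
  height(39) = 1 + max(1, -1) = 2
  height(46) = 1 + max(-1, -1) = 0
  height(44) = 1 + max(2, 0) = 3
  height(12) = 1 + max(3, 3) = 4
Height = 4


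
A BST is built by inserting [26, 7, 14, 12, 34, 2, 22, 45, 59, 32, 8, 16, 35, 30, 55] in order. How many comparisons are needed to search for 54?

Search path for 54: 26 -> 34 -> 45 -> 59 -> 55
Found: False
Comparisons: 5


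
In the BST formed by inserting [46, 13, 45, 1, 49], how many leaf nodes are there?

Tree built from: [46, 13, 45, 1, 49]
Tree (level-order array): [46, 13, 49, 1, 45]
Rule: A leaf has 0 children.
Per-node child counts:
  node 46: 2 child(ren)
  node 13: 2 child(ren)
  node 1: 0 child(ren)
  node 45: 0 child(ren)
  node 49: 0 child(ren)
Matching nodes: [1, 45, 49]
Count of leaf nodes: 3


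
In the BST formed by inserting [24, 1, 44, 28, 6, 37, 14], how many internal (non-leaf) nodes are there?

Tree built from: [24, 1, 44, 28, 6, 37, 14]
Tree (level-order array): [24, 1, 44, None, 6, 28, None, None, 14, None, 37]
Rule: An internal node has at least one child.
Per-node child counts:
  node 24: 2 child(ren)
  node 1: 1 child(ren)
  node 6: 1 child(ren)
  node 14: 0 child(ren)
  node 44: 1 child(ren)
  node 28: 1 child(ren)
  node 37: 0 child(ren)
Matching nodes: [24, 1, 6, 44, 28]
Count of internal (non-leaf) nodes: 5


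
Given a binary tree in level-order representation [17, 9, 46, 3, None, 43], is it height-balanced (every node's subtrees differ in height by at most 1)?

Tree (level-order array): [17, 9, 46, 3, None, 43]
Definition: a tree is height-balanced if, at every node, |h(left) - h(right)| <= 1 (empty subtree has height -1).
Bottom-up per-node check:
  node 3: h_left=-1, h_right=-1, diff=0 [OK], height=0
  node 9: h_left=0, h_right=-1, diff=1 [OK], height=1
  node 43: h_left=-1, h_right=-1, diff=0 [OK], height=0
  node 46: h_left=0, h_right=-1, diff=1 [OK], height=1
  node 17: h_left=1, h_right=1, diff=0 [OK], height=2
All nodes satisfy the balance condition.
Result: Balanced


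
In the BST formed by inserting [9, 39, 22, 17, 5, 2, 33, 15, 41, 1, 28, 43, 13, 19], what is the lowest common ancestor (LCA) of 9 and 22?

Tree insertion order: [9, 39, 22, 17, 5, 2, 33, 15, 41, 1, 28, 43, 13, 19]
Tree (level-order array): [9, 5, 39, 2, None, 22, 41, 1, None, 17, 33, None, 43, None, None, 15, 19, 28, None, None, None, 13]
In a BST, the LCA of p=9, q=22 is the first node v on the
root-to-leaf path with p <= v <= q (go left if both < v, right if both > v).
Walk from root:
  at 9: 9 <= 9 <= 22, this is the LCA
LCA = 9


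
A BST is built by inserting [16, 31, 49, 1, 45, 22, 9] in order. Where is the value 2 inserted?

Starting tree (level order): [16, 1, 31, None, 9, 22, 49, None, None, None, None, 45]
Insertion path: 16 -> 1 -> 9
Result: insert 2 as left child of 9
Final tree (level order): [16, 1, 31, None, 9, 22, 49, 2, None, None, None, 45]


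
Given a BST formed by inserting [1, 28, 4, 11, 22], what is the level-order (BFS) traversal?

Tree insertion order: [1, 28, 4, 11, 22]
Tree (level-order array): [1, None, 28, 4, None, None, 11, None, 22]
BFS from the root, enqueuing left then right child of each popped node:
  queue [1] -> pop 1, enqueue [28], visited so far: [1]
  queue [28] -> pop 28, enqueue [4], visited so far: [1, 28]
  queue [4] -> pop 4, enqueue [11], visited so far: [1, 28, 4]
  queue [11] -> pop 11, enqueue [22], visited so far: [1, 28, 4, 11]
  queue [22] -> pop 22, enqueue [none], visited so far: [1, 28, 4, 11, 22]
Result: [1, 28, 4, 11, 22]


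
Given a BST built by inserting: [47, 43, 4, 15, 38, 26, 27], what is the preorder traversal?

Tree insertion order: [47, 43, 4, 15, 38, 26, 27]
Tree (level-order array): [47, 43, None, 4, None, None, 15, None, 38, 26, None, None, 27]
Preorder traversal: [47, 43, 4, 15, 38, 26, 27]


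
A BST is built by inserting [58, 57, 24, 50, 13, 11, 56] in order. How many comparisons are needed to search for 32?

Search path for 32: 58 -> 57 -> 24 -> 50
Found: False
Comparisons: 4


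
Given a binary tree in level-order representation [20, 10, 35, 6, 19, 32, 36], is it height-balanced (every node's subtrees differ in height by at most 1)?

Tree (level-order array): [20, 10, 35, 6, 19, 32, 36]
Definition: a tree is height-balanced if, at every node, |h(left) - h(right)| <= 1 (empty subtree has height -1).
Bottom-up per-node check:
  node 6: h_left=-1, h_right=-1, diff=0 [OK], height=0
  node 19: h_left=-1, h_right=-1, diff=0 [OK], height=0
  node 10: h_left=0, h_right=0, diff=0 [OK], height=1
  node 32: h_left=-1, h_right=-1, diff=0 [OK], height=0
  node 36: h_left=-1, h_right=-1, diff=0 [OK], height=0
  node 35: h_left=0, h_right=0, diff=0 [OK], height=1
  node 20: h_left=1, h_right=1, diff=0 [OK], height=2
All nodes satisfy the balance condition.
Result: Balanced


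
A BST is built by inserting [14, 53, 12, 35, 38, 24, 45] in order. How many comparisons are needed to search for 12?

Search path for 12: 14 -> 12
Found: True
Comparisons: 2


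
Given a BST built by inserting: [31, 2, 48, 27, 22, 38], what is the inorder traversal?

Tree insertion order: [31, 2, 48, 27, 22, 38]
Tree (level-order array): [31, 2, 48, None, 27, 38, None, 22]
Inorder traversal: [2, 22, 27, 31, 38, 48]


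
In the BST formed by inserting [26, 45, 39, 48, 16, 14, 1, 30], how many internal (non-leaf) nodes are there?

Tree built from: [26, 45, 39, 48, 16, 14, 1, 30]
Tree (level-order array): [26, 16, 45, 14, None, 39, 48, 1, None, 30]
Rule: An internal node has at least one child.
Per-node child counts:
  node 26: 2 child(ren)
  node 16: 1 child(ren)
  node 14: 1 child(ren)
  node 1: 0 child(ren)
  node 45: 2 child(ren)
  node 39: 1 child(ren)
  node 30: 0 child(ren)
  node 48: 0 child(ren)
Matching nodes: [26, 16, 14, 45, 39]
Count of internal (non-leaf) nodes: 5


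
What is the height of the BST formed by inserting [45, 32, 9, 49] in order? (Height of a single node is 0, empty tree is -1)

Insertion order: [45, 32, 9, 49]
Tree (level-order array): [45, 32, 49, 9]
Compute height bottom-up (empty subtree = -1):
  height(9) = 1 + max(-1, -1) = 0
  height(32) = 1 + max(0, -1) = 1
  height(49) = 1 + max(-1, -1) = 0
  height(45) = 1 + max(1, 0) = 2
Height = 2


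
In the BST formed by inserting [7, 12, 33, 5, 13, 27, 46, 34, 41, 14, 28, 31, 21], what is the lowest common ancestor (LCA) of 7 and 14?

Tree insertion order: [7, 12, 33, 5, 13, 27, 46, 34, 41, 14, 28, 31, 21]
Tree (level-order array): [7, 5, 12, None, None, None, 33, 13, 46, None, 27, 34, None, 14, 28, None, 41, None, 21, None, 31]
In a BST, the LCA of p=7, q=14 is the first node v on the
root-to-leaf path with p <= v <= q (go left if both < v, right if both > v).
Walk from root:
  at 7: 7 <= 7 <= 14, this is the LCA
LCA = 7


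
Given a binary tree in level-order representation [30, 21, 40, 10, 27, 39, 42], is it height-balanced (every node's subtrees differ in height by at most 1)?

Tree (level-order array): [30, 21, 40, 10, 27, 39, 42]
Definition: a tree is height-balanced if, at every node, |h(left) - h(right)| <= 1 (empty subtree has height -1).
Bottom-up per-node check:
  node 10: h_left=-1, h_right=-1, diff=0 [OK], height=0
  node 27: h_left=-1, h_right=-1, diff=0 [OK], height=0
  node 21: h_left=0, h_right=0, diff=0 [OK], height=1
  node 39: h_left=-1, h_right=-1, diff=0 [OK], height=0
  node 42: h_left=-1, h_right=-1, diff=0 [OK], height=0
  node 40: h_left=0, h_right=0, diff=0 [OK], height=1
  node 30: h_left=1, h_right=1, diff=0 [OK], height=2
All nodes satisfy the balance condition.
Result: Balanced


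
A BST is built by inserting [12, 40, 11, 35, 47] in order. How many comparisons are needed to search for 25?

Search path for 25: 12 -> 40 -> 35
Found: False
Comparisons: 3


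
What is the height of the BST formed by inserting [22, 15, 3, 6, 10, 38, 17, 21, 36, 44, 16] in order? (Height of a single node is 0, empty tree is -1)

Insertion order: [22, 15, 3, 6, 10, 38, 17, 21, 36, 44, 16]
Tree (level-order array): [22, 15, 38, 3, 17, 36, 44, None, 6, 16, 21, None, None, None, None, None, 10]
Compute height bottom-up (empty subtree = -1):
  height(10) = 1 + max(-1, -1) = 0
  height(6) = 1 + max(-1, 0) = 1
  height(3) = 1 + max(-1, 1) = 2
  height(16) = 1 + max(-1, -1) = 0
  height(21) = 1 + max(-1, -1) = 0
  height(17) = 1 + max(0, 0) = 1
  height(15) = 1 + max(2, 1) = 3
  height(36) = 1 + max(-1, -1) = 0
  height(44) = 1 + max(-1, -1) = 0
  height(38) = 1 + max(0, 0) = 1
  height(22) = 1 + max(3, 1) = 4
Height = 4


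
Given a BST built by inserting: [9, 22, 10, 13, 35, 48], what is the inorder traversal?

Tree insertion order: [9, 22, 10, 13, 35, 48]
Tree (level-order array): [9, None, 22, 10, 35, None, 13, None, 48]
Inorder traversal: [9, 10, 13, 22, 35, 48]


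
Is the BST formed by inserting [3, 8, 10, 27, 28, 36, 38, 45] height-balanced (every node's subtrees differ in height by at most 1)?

Tree (level-order array): [3, None, 8, None, 10, None, 27, None, 28, None, 36, None, 38, None, 45]
Definition: a tree is height-balanced if, at every node, |h(left) - h(right)| <= 1 (empty subtree has height -1).
Bottom-up per-node check:
  node 45: h_left=-1, h_right=-1, diff=0 [OK], height=0
  node 38: h_left=-1, h_right=0, diff=1 [OK], height=1
  node 36: h_left=-1, h_right=1, diff=2 [FAIL (|-1-1|=2 > 1)], height=2
  node 28: h_left=-1, h_right=2, diff=3 [FAIL (|-1-2|=3 > 1)], height=3
  node 27: h_left=-1, h_right=3, diff=4 [FAIL (|-1-3|=4 > 1)], height=4
  node 10: h_left=-1, h_right=4, diff=5 [FAIL (|-1-4|=5 > 1)], height=5
  node 8: h_left=-1, h_right=5, diff=6 [FAIL (|-1-5|=6 > 1)], height=6
  node 3: h_left=-1, h_right=6, diff=7 [FAIL (|-1-6|=7 > 1)], height=7
Node 36 violates the condition: |-1 - 1| = 2 > 1.
Result: Not balanced


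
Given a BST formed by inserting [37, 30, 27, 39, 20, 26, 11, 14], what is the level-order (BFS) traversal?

Tree insertion order: [37, 30, 27, 39, 20, 26, 11, 14]
Tree (level-order array): [37, 30, 39, 27, None, None, None, 20, None, 11, 26, None, 14]
BFS from the root, enqueuing left then right child of each popped node:
  queue [37] -> pop 37, enqueue [30, 39], visited so far: [37]
  queue [30, 39] -> pop 30, enqueue [27], visited so far: [37, 30]
  queue [39, 27] -> pop 39, enqueue [none], visited so far: [37, 30, 39]
  queue [27] -> pop 27, enqueue [20], visited so far: [37, 30, 39, 27]
  queue [20] -> pop 20, enqueue [11, 26], visited so far: [37, 30, 39, 27, 20]
  queue [11, 26] -> pop 11, enqueue [14], visited so far: [37, 30, 39, 27, 20, 11]
  queue [26, 14] -> pop 26, enqueue [none], visited so far: [37, 30, 39, 27, 20, 11, 26]
  queue [14] -> pop 14, enqueue [none], visited so far: [37, 30, 39, 27, 20, 11, 26, 14]
Result: [37, 30, 39, 27, 20, 11, 26, 14]


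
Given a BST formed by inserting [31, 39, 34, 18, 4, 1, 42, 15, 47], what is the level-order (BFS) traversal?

Tree insertion order: [31, 39, 34, 18, 4, 1, 42, 15, 47]
Tree (level-order array): [31, 18, 39, 4, None, 34, 42, 1, 15, None, None, None, 47]
BFS from the root, enqueuing left then right child of each popped node:
  queue [31] -> pop 31, enqueue [18, 39], visited so far: [31]
  queue [18, 39] -> pop 18, enqueue [4], visited so far: [31, 18]
  queue [39, 4] -> pop 39, enqueue [34, 42], visited so far: [31, 18, 39]
  queue [4, 34, 42] -> pop 4, enqueue [1, 15], visited so far: [31, 18, 39, 4]
  queue [34, 42, 1, 15] -> pop 34, enqueue [none], visited so far: [31, 18, 39, 4, 34]
  queue [42, 1, 15] -> pop 42, enqueue [47], visited so far: [31, 18, 39, 4, 34, 42]
  queue [1, 15, 47] -> pop 1, enqueue [none], visited so far: [31, 18, 39, 4, 34, 42, 1]
  queue [15, 47] -> pop 15, enqueue [none], visited so far: [31, 18, 39, 4, 34, 42, 1, 15]
  queue [47] -> pop 47, enqueue [none], visited so far: [31, 18, 39, 4, 34, 42, 1, 15, 47]
Result: [31, 18, 39, 4, 34, 42, 1, 15, 47]


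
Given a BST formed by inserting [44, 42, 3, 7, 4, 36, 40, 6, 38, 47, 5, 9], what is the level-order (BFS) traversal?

Tree insertion order: [44, 42, 3, 7, 4, 36, 40, 6, 38, 47, 5, 9]
Tree (level-order array): [44, 42, 47, 3, None, None, None, None, 7, 4, 36, None, 6, 9, 40, 5, None, None, None, 38]
BFS from the root, enqueuing left then right child of each popped node:
  queue [44] -> pop 44, enqueue [42, 47], visited so far: [44]
  queue [42, 47] -> pop 42, enqueue [3], visited so far: [44, 42]
  queue [47, 3] -> pop 47, enqueue [none], visited so far: [44, 42, 47]
  queue [3] -> pop 3, enqueue [7], visited so far: [44, 42, 47, 3]
  queue [7] -> pop 7, enqueue [4, 36], visited so far: [44, 42, 47, 3, 7]
  queue [4, 36] -> pop 4, enqueue [6], visited so far: [44, 42, 47, 3, 7, 4]
  queue [36, 6] -> pop 36, enqueue [9, 40], visited so far: [44, 42, 47, 3, 7, 4, 36]
  queue [6, 9, 40] -> pop 6, enqueue [5], visited so far: [44, 42, 47, 3, 7, 4, 36, 6]
  queue [9, 40, 5] -> pop 9, enqueue [none], visited so far: [44, 42, 47, 3, 7, 4, 36, 6, 9]
  queue [40, 5] -> pop 40, enqueue [38], visited so far: [44, 42, 47, 3, 7, 4, 36, 6, 9, 40]
  queue [5, 38] -> pop 5, enqueue [none], visited so far: [44, 42, 47, 3, 7, 4, 36, 6, 9, 40, 5]
  queue [38] -> pop 38, enqueue [none], visited so far: [44, 42, 47, 3, 7, 4, 36, 6, 9, 40, 5, 38]
Result: [44, 42, 47, 3, 7, 4, 36, 6, 9, 40, 5, 38]


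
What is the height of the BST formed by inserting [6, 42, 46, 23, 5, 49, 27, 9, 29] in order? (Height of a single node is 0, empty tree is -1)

Insertion order: [6, 42, 46, 23, 5, 49, 27, 9, 29]
Tree (level-order array): [6, 5, 42, None, None, 23, 46, 9, 27, None, 49, None, None, None, 29]
Compute height bottom-up (empty subtree = -1):
  height(5) = 1 + max(-1, -1) = 0
  height(9) = 1 + max(-1, -1) = 0
  height(29) = 1 + max(-1, -1) = 0
  height(27) = 1 + max(-1, 0) = 1
  height(23) = 1 + max(0, 1) = 2
  height(49) = 1 + max(-1, -1) = 0
  height(46) = 1 + max(-1, 0) = 1
  height(42) = 1 + max(2, 1) = 3
  height(6) = 1 + max(0, 3) = 4
Height = 4


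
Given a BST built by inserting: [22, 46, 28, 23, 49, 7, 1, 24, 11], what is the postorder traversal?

Tree insertion order: [22, 46, 28, 23, 49, 7, 1, 24, 11]
Tree (level-order array): [22, 7, 46, 1, 11, 28, 49, None, None, None, None, 23, None, None, None, None, 24]
Postorder traversal: [1, 11, 7, 24, 23, 28, 49, 46, 22]


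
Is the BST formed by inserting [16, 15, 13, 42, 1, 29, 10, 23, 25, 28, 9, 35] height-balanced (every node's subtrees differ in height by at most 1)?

Tree (level-order array): [16, 15, 42, 13, None, 29, None, 1, None, 23, 35, None, 10, None, 25, None, None, 9, None, None, 28]
Definition: a tree is height-balanced if, at every node, |h(left) - h(right)| <= 1 (empty subtree has height -1).
Bottom-up per-node check:
  node 9: h_left=-1, h_right=-1, diff=0 [OK], height=0
  node 10: h_left=0, h_right=-1, diff=1 [OK], height=1
  node 1: h_left=-1, h_right=1, diff=2 [FAIL (|-1-1|=2 > 1)], height=2
  node 13: h_left=2, h_right=-1, diff=3 [FAIL (|2--1|=3 > 1)], height=3
  node 15: h_left=3, h_right=-1, diff=4 [FAIL (|3--1|=4 > 1)], height=4
  node 28: h_left=-1, h_right=-1, diff=0 [OK], height=0
  node 25: h_left=-1, h_right=0, diff=1 [OK], height=1
  node 23: h_left=-1, h_right=1, diff=2 [FAIL (|-1-1|=2 > 1)], height=2
  node 35: h_left=-1, h_right=-1, diff=0 [OK], height=0
  node 29: h_left=2, h_right=0, diff=2 [FAIL (|2-0|=2 > 1)], height=3
  node 42: h_left=3, h_right=-1, diff=4 [FAIL (|3--1|=4 > 1)], height=4
  node 16: h_left=4, h_right=4, diff=0 [OK], height=5
Node 1 violates the condition: |-1 - 1| = 2 > 1.
Result: Not balanced


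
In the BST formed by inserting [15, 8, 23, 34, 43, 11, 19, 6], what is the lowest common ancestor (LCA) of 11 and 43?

Tree insertion order: [15, 8, 23, 34, 43, 11, 19, 6]
Tree (level-order array): [15, 8, 23, 6, 11, 19, 34, None, None, None, None, None, None, None, 43]
In a BST, the LCA of p=11, q=43 is the first node v on the
root-to-leaf path with p <= v <= q (go left if both < v, right if both > v).
Walk from root:
  at 15: 11 <= 15 <= 43, this is the LCA
LCA = 15


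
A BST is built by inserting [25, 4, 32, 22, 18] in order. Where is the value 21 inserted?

Starting tree (level order): [25, 4, 32, None, 22, None, None, 18]
Insertion path: 25 -> 4 -> 22 -> 18
Result: insert 21 as right child of 18
Final tree (level order): [25, 4, 32, None, 22, None, None, 18, None, None, 21]


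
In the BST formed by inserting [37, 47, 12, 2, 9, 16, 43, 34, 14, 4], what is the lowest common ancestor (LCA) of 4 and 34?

Tree insertion order: [37, 47, 12, 2, 9, 16, 43, 34, 14, 4]
Tree (level-order array): [37, 12, 47, 2, 16, 43, None, None, 9, 14, 34, None, None, 4]
In a BST, the LCA of p=4, q=34 is the first node v on the
root-to-leaf path with p <= v <= q (go left if both < v, right if both > v).
Walk from root:
  at 37: both 4 and 34 < 37, go left
  at 12: 4 <= 12 <= 34, this is the LCA
LCA = 12


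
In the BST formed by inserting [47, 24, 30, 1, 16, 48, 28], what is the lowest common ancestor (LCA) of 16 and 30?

Tree insertion order: [47, 24, 30, 1, 16, 48, 28]
Tree (level-order array): [47, 24, 48, 1, 30, None, None, None, 16, 28]
In a BST, the LCA of p=16, q=30 is the first node v on the
root-to-leaf path with p <= v <= q (go left if both < v, right if both > v).
Walk from root:
  at 47: both 16 and 30 < 47, go left
  at 24: 16 <= 24 <= 30, this is the LCA
LCA = 24


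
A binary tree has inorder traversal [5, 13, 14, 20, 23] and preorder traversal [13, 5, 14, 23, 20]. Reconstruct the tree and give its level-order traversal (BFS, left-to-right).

Inorder:  [5, 13, 14, 20, 23]
Preorder: [13, 5, 14, 23, 20]
Algorithm: preorder visits root first, so consume preorder in order;
for each root, split the current inorder slice at that value into
left-subtree inorder and right-subtree inorder, then recurse.
Recursive splits:
  root=13; inorder splits into left=[5], right=[14, 20, 23]
  root=5; inorder splits into left=[], right=[]
  root=14; inorder splits into left=[], right=[20, 23]
  root=23; inorder splits into left=[20], right=[]
  root=20; inorder splits into left=[], right=[]
Reconstructed level-order: [13, 5, 14, 23, 20]


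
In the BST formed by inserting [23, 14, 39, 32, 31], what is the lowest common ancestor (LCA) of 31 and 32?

Tree insertion order: [23, 14, 39, 32, 31]
Tree (level-order array): [23, 14, 39, None, None, 32, None, 31]
In a BST, the LCA of p=31, q=32 is the first node v on the
root-to-leaf path with p <= v <= q (go left if both < v, right if both > v).
Walk from root:
  at 23: both 31 and 32 > 23, go right
  at 39: both 31 and 32 < 39, go left
  at 32: 31 <= 32 <= 32, this is the LCA
LCA = 32


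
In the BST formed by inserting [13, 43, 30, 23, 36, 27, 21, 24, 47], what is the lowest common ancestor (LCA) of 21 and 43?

Tree insertion order: [13, 43, 30, 23, 36, 27, 21, 24, 47]
Tree (level-order array): [13, None, 43, 30, 47, 23, 36, None, None, 21, 27, None, None, None, None, 24]
In a BST, the LCA of p=21, q=43 is the first node v on the
root-to-leaf path with p <= v <= q (go left if both < v, right if both > v).
Walk from root:
  at 13: both 21 and 43 > 13, go right
  at 43: 21 <= 43 <= 43, this is the LCA
LCA = 43


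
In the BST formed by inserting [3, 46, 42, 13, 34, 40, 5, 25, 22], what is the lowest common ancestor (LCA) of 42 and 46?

Tree insertion order: [3, 46, 42, 13, 34, 40, 5, 25, 22]
Tree (level-order array): [3, None, 46, 42, None, 13, None, 5, 34, None, None, 25, 40, 22]
In a BST, the LCA of p=42, q=46 is the first node v on the
root-to-leaf path with p <= v <= q (go left if both < v, right if both > v).
Walk from root:
  at 3: both 42 and 46 > 3, go right
  at 46: 42 <= 46 <= 46, this is the LCA
LCA = 46


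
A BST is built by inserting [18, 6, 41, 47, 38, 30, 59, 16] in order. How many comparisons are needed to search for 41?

Search path for 41: 18 -> 41
Found: True
Comparisons: 2


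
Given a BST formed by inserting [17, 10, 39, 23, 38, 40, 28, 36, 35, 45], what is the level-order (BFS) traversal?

Tree insertion order: [17, 10, 39, 23, 38, 40, 28, 36, 35, 45]
Tree (level-order array): [17, 10, 39, None, None, 23, 40, None, 38, None, 45, 28, None, None, None, None, 36, 35]
BFS from the root, enqueuing left then right child of each popped node:
  queue [17] -> pop 17, enqueue [10, 39], visited so far: [17]
  queue [10, 39] -> pop 10, enqueue [none], visited so far: [17, 10]
  queue [39] -> pop 39, enqueue [23, 40], visited so far: [17, 10, 39]
  queue [23, 40] -> pop 23, enqueue [38], visited so far: [17, 10, 39, 23]
  queue [40, 38] -> pop 40, enqueue [45], visited so far: [17, 10, 39, 23, 40]
  queue [38, 45] -> pop 38, enqueue [28], visited so far: [17, 10, 39, 23, 40, 38]
  queue [45, 28] -> pop 45, enqueue [none], visited so far: [17, 10, 39, 23, 40, 38, 45]
  queue [28] -> pop 28, enqueue [36], visited so far: [17, 10, 39, 23, 40, 38, 45, 28]
  queue [36] -> pop 36, enqueue [35], visited so far: [17, 10, 39, 23, 40, 38, 45, 28, 36]
  queue [35] -> pop 35, enqueue [none], visited so far: [17, 10, 39, 23, 40, 38, 45, 28, 36, 35]
Result: [17, 10, 39, 23, 40, 38, 45, 28, 36, 35]


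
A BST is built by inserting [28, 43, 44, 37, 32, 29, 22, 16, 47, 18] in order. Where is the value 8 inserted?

Starting tree (level order): [28, 22, 43, 16, None, 37, 44, None, 18, 32, None, None, 47, None, None, 29]
Insertion path: 28 -> 22 -> 16
Result: insert 8 as left child of 16
Final tree (level order): [28, 22, 43, 16, None, 37, 44, 8, 18, 32, None, None, 47, None, None, None, None, 29]


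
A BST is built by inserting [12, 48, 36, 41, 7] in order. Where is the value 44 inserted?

Starting tree (level order): [12, 7, 48, None, None, 36, None, None, 41]
Insertion path: 12 -> 48 -> 36 -> 41
Result: insert 44 as right child of 41
Final tree (level order): [12, 7, 48, None, None, 36, None, None, 41, None, 44]


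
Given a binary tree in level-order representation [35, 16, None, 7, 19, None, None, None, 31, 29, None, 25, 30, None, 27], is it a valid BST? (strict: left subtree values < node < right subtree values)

Level-order array: [35, 16, None, 7, 19, None, None, None, 31, 29, None, 25, 30, None, 27]
Validate using subtree bounds (lo, hi): at each node, require lo < value < hi,
then recurse left with hi=value and right with lo=value.
Preorder trace (stopping at first violation):
  at node 35 with bounds (-inf, +inf): OK
  at node 16 with bounds (-inf, 35): OK
  at node 7 with bounds (-inf, 16): OK
  at node 19 with bounds (16, 35): OK
  at node 31 with bounds (19, 35): OK
  at node 29 with bounds (19, 31): OK
  at node 25 with bounds (19, 29): OK
  at node 27 with bounds (25, 29): OK
  at node 30 with bounds (29, 31): OK
No violation found at any node.
Result: Valid BST


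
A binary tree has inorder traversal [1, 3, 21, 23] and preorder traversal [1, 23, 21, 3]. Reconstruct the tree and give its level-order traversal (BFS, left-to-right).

Inorder:  [1, 3, 21, 23]
Preorder: [1, 23, 21, 3]
Algorithm: preorder visits root first, so consume preorder in order;
for each root, split the current inorder slice at that value into
left-subtree inorder and right-subtree inorder, then recurse.
Recursive splits:
  root=1; inorder splits into left=[], right=[3, 21, 23]
  root=23; inorder splits into left=[3, 21], right=[]
  root=21; inorder splits into left=[3], right=[]
  root=3; inorder splits into left=[], right=[]
Reconstructed level-order: [1, 23, 21, 3]


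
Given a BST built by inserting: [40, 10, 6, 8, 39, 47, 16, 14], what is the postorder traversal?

Tree insertion order: [40, 10, 6, 8, 39, 47, 16, 14]
Tree (level-order array): [40, 10, 47, 6, 39, None, None, None, 8, 16, None, None, None, 14]
Postorder traversal: [8, 6, 14, 16, 39, 10, 47, 40]


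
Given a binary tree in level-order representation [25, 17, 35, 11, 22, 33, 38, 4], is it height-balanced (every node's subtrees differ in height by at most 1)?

Tree (level-order array): [25, 17, 35, 11, 22, 33, 38, 4]
Definition: a tree is height-balanced if, at every node, |h(left) - h(right)| <= 1 (empty subtree has height -1).
Bottom-up per-node check:
  node 4: h_left=-1, h_right=-1, diff=0 [OK], height=0
  node 11: h_left=0, h_right=-1, diff=1 [OK], height=1
  node 22: h_left=-1, h_right=-1, diff=0 [OK], height=0
  node 17: h_left=1, h_right=0, diff=1 [OK], height=2
  node 33: h_left=-1, h_right=-1, diff=0 [OK], height=0
  node 38: h_left=-1, h_right=-1, diff=0 [OK], height=0
  node 35: h_left=0, h_right=0, diff=0 [OK], height=1
  node 25: h_left=2, h_right=1, diff=1 [OK], height=3
All nodes satisfy the balance condition.
Result: Balanced


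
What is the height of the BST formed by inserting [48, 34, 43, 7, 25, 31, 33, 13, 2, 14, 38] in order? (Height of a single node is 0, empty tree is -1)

Insertion order: [48, 34, 43, 7, 25, 31, 33, 13, 2, 14, 38]
Tree (level-order array): [48, 34, None, 7, 43, 2, 25, 38, None, None, None, 13, 31, None, None, None, 14, None, 33]
Compute height bottom-up (empty subtree = -1):
  height(2) = 1 + max(-1, -1) = 0
  height(14) = 1 + max(-1, -1) = 0
  height(13) = 1 + max(-1, 0) = 1
  height(33) = 1 + max(-1, -1) = 0
  height(31) = 1 + max(-1, 0) = 1
  height(25) = 1 + max(1, 1) = 2
  height(7) = 1 + max(0, 2) = 3
  height(38) = 1 + max(-1, -1) = 0
  height(43) = 1 + max(0, -1) = 1
  height(34) = 1 + max(3, 1) = 4
  height(48) = 1 + max(4, -1) = 5
Height = 5


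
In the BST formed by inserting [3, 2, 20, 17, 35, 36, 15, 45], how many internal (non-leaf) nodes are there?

Tree built from: [3, 2, 20, 17, 35, 36, 15, 45]
Tree (level-order array): [3, 2, 20, None, None, 17, 35, 15, None, None, 36, None, None, None, 45]
Rule: An internal node has at least one child.
Per-node child counts:
  node 3: 2 child(ren)
  node 2: 0 child(ren)
  node 20: 2 child(ren)
  node 17: 1 child(ren)
  node 15: 0 child(ren)
  node 35: 1 child(ren)
  node 36: 1 child(ren)
  node 45: 0 child(ren)
Matching nodes: [3, 20, 17, 35, 36]
Count of internal (non-leaf) nodes: 5


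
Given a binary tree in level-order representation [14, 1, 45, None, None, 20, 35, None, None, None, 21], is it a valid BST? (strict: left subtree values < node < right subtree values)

Level-order array: [14, 1, 45, None, None, 20, 35, None, None, None, 21]
Validate using subtree bounds (lo, hi): at each node, require lo < value < hi,
then recurse left with hi=value and right with lo=value.
Preorder trace (stopping at first violation):
  at node 14 with bounds (-inf, +inf): OK
  at node 1 with bounds (-inf, 14): OK
  at node 45 with bounds (14, +inf): OK
  at node 20 with bounds (14, 45): OK
  at node 35 with bounds (45, +inf): VIOLATION
Node 35 violates its bound: not (45 < 35 < +inf).
Result: Not a valid BST


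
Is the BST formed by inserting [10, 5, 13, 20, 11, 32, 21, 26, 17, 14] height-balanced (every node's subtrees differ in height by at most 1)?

Tree (level-order array): [10, 5, 13, None, None, 11, 20, None, None, 17, 32, 14, None, 21, None, None, None, None, 26]
Definition: a tree is height-balanced if, at every node, |h(left) - h(right)| <= 1 (empty subtree has height -1).
Bottom-up per-node check:
  node 5: h_left=-1, h_right=-1, diff=0 [OK], height=0
  node 11: h_left=-1, h_right=-1, diff=0 [OK], height=0
  node 14: h_left=-1, h_right=-1, diff=0 [OK], height=0
  node 17: h_left=0, h_right=-1, diff=1 [OK], height=1
  node 26: h_left=-1, h_right=-1, diff=0 [OK], height=0
  node 21: h_left=-1, h_right=0, diff=1 [OK], height=1
  node 32: h_left=1, h_right=-1, diff=2 [FAIL (|1--1|=2 > 1)], height=2
  node 20: h_left=1, h_right=2, diff=1 [OK], height=3
  node 13: h_left=0, h_right=3, diff=3 [FAIL (|0-3|=3 > 1)], height=4
  node 10: h_left=0, h_right=4, diff=4 [FAIL (|0-4|=4 > 1)], height=5
Node 32 violates the condition: |1 - -1| = 2 > 1.
Result: Not balanced


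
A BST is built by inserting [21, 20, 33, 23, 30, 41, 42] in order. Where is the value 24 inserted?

Starting tree (level order): [21, 20, 33, None, None, 23, 41, None, 30, None, 42]
Insertion path: 21 -> 33 -> 23 -> 30
Result: insert 24 as left child of 30
Final tree (level order): [21, 20, 33, None, None, 23, 41, None, 30, None, 42, 24]


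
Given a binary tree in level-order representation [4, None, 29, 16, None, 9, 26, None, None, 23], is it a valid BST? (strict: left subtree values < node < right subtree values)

Level-order array: [4, None, 29, 16, None, 9, 26, None, None, 23]
Validate using subtree bounds (lo, hi): at each node, require lo < value < hi,
then recurse left with hi=value and right with lo=value.
Preorder trace (stopping at first violation):
  at node 4 with bounds (-inf, +inf): OK
  at node 29 with bounds (4, +inf): OK
  at node 16 with bounds (4, 29): OK
  at node 9 with bounds (4, 16): OK
  at node 26 with bounds (16, 29): OK
  at node 23 with bounds (16, 26): OK
No violation found at any node.
Result: Valid BST


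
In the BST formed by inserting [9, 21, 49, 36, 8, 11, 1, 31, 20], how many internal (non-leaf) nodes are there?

Tree built from: [9, 21, 49, 36, 8, 11, 1, 31, 20]
Tree (level-order array): [9, 8, 21, 1, None, 11, 49, None, None, None, 20, 36, None, None, None, 31]
Rule: An internal node has at least one child.
Per-node child counts:
  node 9: 2 child(ren)
  node 8: 1 child(ren)
  node 1: 0 child(ren)
  node 21: 2 child(ren)
  node 11: 1 child(ren)
  node 20: 0 child(ren)
  node 49: 1 child(ren)
  node 36: 1 child(ren)
  node 31: 0 child(ren)
Matching nodes: [9, 8, 21, 11, 49, 36]
Count of internal (non-leaf) nodes: 6
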